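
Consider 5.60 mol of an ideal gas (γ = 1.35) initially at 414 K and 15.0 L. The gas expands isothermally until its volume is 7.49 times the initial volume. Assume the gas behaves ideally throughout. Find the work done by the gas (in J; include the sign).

P₁ = nRT₁/V₁ = 5.60×8.314×414/15.0 = 1290 kPa.
Isothermal: T stays 414 K; PV = const ⇒ V₂ = 112 L, P₂ = 172 kPa.
W = nRT ln(V₂/V₁) = 5.60×8.314×414×ln(7.49) = 38800 J.

38800 J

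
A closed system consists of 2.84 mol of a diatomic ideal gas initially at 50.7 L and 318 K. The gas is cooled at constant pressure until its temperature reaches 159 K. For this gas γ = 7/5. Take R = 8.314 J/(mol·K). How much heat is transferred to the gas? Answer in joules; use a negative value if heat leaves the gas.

-13100 J

P₁ = nRT₁/V₁ = 2.84×8.314×318/50.7 = 148 kPa.
Isobaric: P stays 148 kPa; V/T = const ⇒ T₂ = 159 K, V₂ = 25.4 L.
W = PΔV = 148×(25.4−50.7) kPa·L = -3750 J.
ΔU = nCvΔT = 2.84×20.8×(159−318) = -9390 J.
Q = ΔU + W = nCpΔT = -13100 J.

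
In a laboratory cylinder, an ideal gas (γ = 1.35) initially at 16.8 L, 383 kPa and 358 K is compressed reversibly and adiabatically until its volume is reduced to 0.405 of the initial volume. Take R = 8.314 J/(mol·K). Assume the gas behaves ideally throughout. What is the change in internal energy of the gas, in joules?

6840 J

n = P₁V₁/(RT₁) = 383×16.8/(8.314×358) = 2.16 mol.
Adiabatic: TV^(γ−1) = const ⇒ T₂ = 358×(2.47)^0.350 = 491 K; PV^γ = const ⇒ P₂ = 1300 kPa.
For an ideal gas ΔU = nCvΔT with Cv = R/(γ−1) = 23.8 J/(mol·K).
ΔU = 2.16×23.8×(491−358) = 6840 J.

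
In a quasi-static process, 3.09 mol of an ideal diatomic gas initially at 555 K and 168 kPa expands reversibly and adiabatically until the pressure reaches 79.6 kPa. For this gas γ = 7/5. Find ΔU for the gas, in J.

V₁ = nRT₁/P₁ = 3.09×8.314×555/168 = 84.9 L.
Adiabatic: T₂/T₁ = (P₂/P₁)^((γ−1)/γ) ⇒ T₂ = 555×(0.474)^0.286 = 448 K; V₂ = 145 L.
For an ideal gas ΔU = nCvΔT with Cv = (5/2)R = 20.8 J/(mol·K).
ΔU = 3.09×20.8×(448−555) = -6850 J.

-6850 J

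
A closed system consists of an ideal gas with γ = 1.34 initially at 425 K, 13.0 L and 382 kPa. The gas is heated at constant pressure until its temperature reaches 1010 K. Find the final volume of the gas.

Isobaric: P stays 382 kPa; V/T = const ⇒ T₂ = 1010 K, V₂ = 30.9 L.

30.9 L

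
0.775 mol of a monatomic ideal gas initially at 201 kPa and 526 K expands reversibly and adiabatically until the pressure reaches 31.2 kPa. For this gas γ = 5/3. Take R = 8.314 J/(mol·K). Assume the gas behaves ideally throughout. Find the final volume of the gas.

51.6 L

V₁ = nRT₁/P₁ = 0.775×8.314×526/201 = 16.9 L.
Adiabatic: T₂/T₁ = (P₂/P₁)^((γ−1)/γ) ⇒ T₂ = 526×(0.155)^0.400 = 250 K; V₂ = 51.6 L.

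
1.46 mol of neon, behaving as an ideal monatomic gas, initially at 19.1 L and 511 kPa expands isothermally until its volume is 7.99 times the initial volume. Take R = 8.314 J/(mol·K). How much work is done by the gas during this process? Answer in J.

T₁ = P₁V₁/(nR) = 511×19.1/(1.46×8.314) = 804 K.
Isothermal: T stays 804 K; PV = const ⇒ V₂ = 153 L, P₂ = 64.0 kPa.
W = nRT ln(V₂/V₁) = 1.46×8.314×804×ln(7.99) = 20300 J.

20300 J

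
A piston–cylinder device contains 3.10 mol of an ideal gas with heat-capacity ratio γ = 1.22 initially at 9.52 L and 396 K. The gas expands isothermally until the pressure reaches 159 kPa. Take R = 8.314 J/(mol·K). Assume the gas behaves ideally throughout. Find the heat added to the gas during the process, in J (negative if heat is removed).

P₁ = nRT₁/V₁ = 3.10×8.314×396/9.52 = 1070 kPa.
Isothermal: T stays 396 K; PV = const ⇒ V₂ = 64.2 L, P₂ = 159 kPa.
ΔU = 0 (ideal gas, T constant).
W = nRT ln(V₂/V₁) = 3.10×8.314×396×ln(6.74) = 19500 J.
Q = ΔU + W = 19500 J.

19500 J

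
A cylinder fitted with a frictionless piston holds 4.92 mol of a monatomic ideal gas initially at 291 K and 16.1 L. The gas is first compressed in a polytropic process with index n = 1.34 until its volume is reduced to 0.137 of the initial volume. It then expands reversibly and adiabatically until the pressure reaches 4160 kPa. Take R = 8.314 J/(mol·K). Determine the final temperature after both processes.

P₁ = nRT₁/V₁ = 4.92×8.314×291/16.1 = 739 kPa.
Step 1 — Polytropic n=1.34: T₂ = T₁(V₁/V₂)^(n−1) = 291×(7.30)^0.34 = 572 K; P₂ = P₁(V₁/V₂)^n = 10600 kPa.
W = (P₁V₁−P₂V₂)/(n−1) = (739×16.1−10600×2.21)/0.34 = -33800 J.
ΔU = nCvΔT = 4.92×12.5×(572−291) = 17200 J.
Q = ΔU + W = -16600 J.
State after step 1: P = 10600 kPa, V = 2.21 L, T = 572 K.
Step 2 — Adiabatic: T₂/T₁ = (P₂/P₁)^((γ−1)/γ) ⇒ T₂ = 572×(0.392)^0.400 = 393 K; V₂ = 3.87 L.
ΔU = nCvΔT = 4.92×12.5×(393−572) = -11000 J.
Q = 0 for an adiabatic process, so W = −ΔU = 11000 J.
Net over both steps: W = -22800 J, Q = -16600 J, ΔU = 6280 J.

393 K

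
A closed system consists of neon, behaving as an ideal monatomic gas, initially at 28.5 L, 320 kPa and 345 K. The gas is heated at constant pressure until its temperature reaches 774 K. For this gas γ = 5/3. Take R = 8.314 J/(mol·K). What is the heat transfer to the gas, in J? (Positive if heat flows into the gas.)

28400 J

n = P₁V₁/(RT₁) = 320×28.5/(8.314×345) = 3.18 mol.
Isobaric: P stays 320 kPa; V/T = const ⇒ T₂ = 774 K, V₂ = 63.9 L.
W = PΔV = 320×(63.9−28.5) kPa·L = 11300 J.
ΔU = nCvΔT = 3.18×12.5×(774−345) = 17000 J.
Q = ΔU + W = nCpΔT = 28400 J.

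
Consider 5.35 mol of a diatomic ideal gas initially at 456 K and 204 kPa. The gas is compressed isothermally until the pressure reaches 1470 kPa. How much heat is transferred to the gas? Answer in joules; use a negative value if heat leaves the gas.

V₁ = nRT₁/P₁ = 5.35×8.314×456/204 = 99.4 L.
Isothermal: T stays 456 K; PV = const ⇒ V₂ = 13.8 L, P₂ = 1470 kPa.
ΔU = 0 (ideal gas, T constant).
W = nRT ln(V₂/V₁) = 5.35×8.314×456×ln(0.139) = -40100 J.
Q = ΔU + W = -40100 J.

-40100 J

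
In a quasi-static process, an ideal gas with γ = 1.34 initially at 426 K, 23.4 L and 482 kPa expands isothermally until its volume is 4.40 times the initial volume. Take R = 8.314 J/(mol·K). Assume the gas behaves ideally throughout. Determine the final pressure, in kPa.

Isothermal: T stays 426 K; PV = const ⇒ V₂ = 103 L, P₂ = 110 kPa.

110 kPa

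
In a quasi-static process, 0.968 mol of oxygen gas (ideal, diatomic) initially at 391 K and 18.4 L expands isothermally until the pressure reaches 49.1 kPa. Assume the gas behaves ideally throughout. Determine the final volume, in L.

64.1 L

P₁ = nRT₁/V₁ = 0.968×8.314×391/18.4 = 171 kPa.
Isothermal: T stays 391 K; PV = const ⇒ V₂ = 64.1 L, P₂ = 49.1 kPa.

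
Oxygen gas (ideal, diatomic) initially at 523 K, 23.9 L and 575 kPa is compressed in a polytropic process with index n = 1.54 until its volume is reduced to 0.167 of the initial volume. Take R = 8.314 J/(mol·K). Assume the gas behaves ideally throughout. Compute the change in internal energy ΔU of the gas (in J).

56000 J

n = P₁V₁/(RT₁) = 575×23.9/(8.314×523) = 3.16 mol.
Polytropic n=1.54: T₂ = T₁(V₁/V₂)^(n−1) = 523×(5.99)^0.54 = 1370 K; P₂ = P₁(V₁/V₂)^n = 9050 kPa.
For an ideal gas ΔU = nCvΔT with Cv = (5/2)R = 20.8 J/(mol·K).
ΔU = 3.16×20.8×(1370−523) = 56000 J.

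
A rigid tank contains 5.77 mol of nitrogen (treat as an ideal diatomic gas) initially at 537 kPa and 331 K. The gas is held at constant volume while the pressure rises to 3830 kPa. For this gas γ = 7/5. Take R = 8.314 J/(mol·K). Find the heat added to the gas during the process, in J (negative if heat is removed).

243000 J

V₁ = nRT₁/P₁ = 5.77×8.314×331/537 = 29.6 L.
Isochoric: V stays 29.6 L; P/T = const ⇒ T₂ = 2360 K, P₂ = 3830 kPa.
W = 0 (no volume change).
ΔU = nCvΔT = 5.77×20.8×(2360−331) = 243000 J.
Q = ΔU = 243000 J.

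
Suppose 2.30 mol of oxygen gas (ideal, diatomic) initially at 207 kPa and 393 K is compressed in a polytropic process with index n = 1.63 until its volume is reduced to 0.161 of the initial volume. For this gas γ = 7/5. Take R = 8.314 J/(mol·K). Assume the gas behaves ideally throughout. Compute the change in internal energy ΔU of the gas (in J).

V₁ = nRT₁/P₁ = 2.30×8.314×393/207 = 36.3 L.
Polytropic n=1.63: T₂ = T₁(V₁/V₂)^(n−1) = 393×(6.21)^0.63 = 1240 K; P₂ = P₁(V₁/V₂)^n = 4060 kPa.
For an ideal gas ΔU = nCvΔT with Cv = (5/2)R = 20.8 J/(mol·K).
ΔU = 2.30×20.8×(1240−393) = 40600 J.

40600 J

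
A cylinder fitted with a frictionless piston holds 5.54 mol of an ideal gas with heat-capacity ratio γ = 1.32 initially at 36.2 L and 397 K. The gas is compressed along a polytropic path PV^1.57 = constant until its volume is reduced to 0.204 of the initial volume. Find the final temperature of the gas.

982 K

P₁ = nRT₁/V₁ = 5.54×8.314×397/36.2 = 505 kPa.
Polytropic n=1.57: T₂ = T₁(V₁/V₂)^(n−1) = 397×(4.90)^0.57 = 982 K; P₂ = P₁(V₁/V₂)^n = 6130 kPa.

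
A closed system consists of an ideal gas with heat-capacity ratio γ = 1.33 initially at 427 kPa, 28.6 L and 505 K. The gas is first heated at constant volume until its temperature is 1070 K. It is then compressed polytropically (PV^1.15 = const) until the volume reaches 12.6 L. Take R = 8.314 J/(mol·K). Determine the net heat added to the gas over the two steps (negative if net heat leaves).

n = P₁V₁/(RT₁) = 427×28.6/(8.314×505) = 2.91 mol.
Step 1 — Isochoric: V stays 28.6 L; P/T = const ⇒ T₂ = 1070 K, P₂ = 905 kPa.
W = 0 (no volume change).
ΔU = nCvΔT = 2.91×25.2×(1070−505) = 41400 J.
Q = ΔU = 41400 J.
State after step 1: P = 905 kPa, V = 28.6 L, T = 1070 K.
Step 2 — Polytropic n=1.15: T₂ = T₁(V₁/V₂)^(n−1) = 1070×(2.27)^0.15 = 1210 K; P₂ = P₁(V₁/V₂)^n = 2320 kPa.
W = (P₁V₁−P₂V₂)/(n−1) = (905×28.6−2320×12.6)/0.15 = -22600 J.
ΔU = nCvΔT = 2.91×25.2×(1210−1070) = 10300 J.
Q = ΔU + W = -12300 J.
Net over both steps: W = -22600 J, Q = 29100 J, ΔU = 51700 J.

29100 J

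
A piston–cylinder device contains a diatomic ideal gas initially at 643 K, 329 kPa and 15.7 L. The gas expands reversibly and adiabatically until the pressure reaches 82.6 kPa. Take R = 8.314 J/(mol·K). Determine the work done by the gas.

n = P₁V₁/(RT₁) = 329×15.7/(8.314×643) = 0.966 mol.
Adiabatic: T₂/T₁ = (P₂/P₁)^((γ−1)/γ) ⇒ T₂ = 643×(0.251)^0.286 = 433 K; V₂ = 42.1 L.
ΔU = nCvΔT = 0.966×20.8×(433−643) = -4210 J.
Q = 0 for an adiabatic process, so W = −ΔU = 4210 J.

4210 J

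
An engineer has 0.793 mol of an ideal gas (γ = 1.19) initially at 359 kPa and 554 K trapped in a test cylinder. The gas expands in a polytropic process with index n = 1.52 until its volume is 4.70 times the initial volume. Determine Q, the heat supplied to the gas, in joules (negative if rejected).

-6740 J

V₁ = nRT₁/P₁ = 0.793×8.314×554/359 = 10.2 L.
Polytropic n=1.52: T₂ = T₁(V₁/V₂)^(n−1) = 554×(0.213)^0.52 = 248 K; P₂ = P₁(V₁/V₂)^n = 34.2 kPa.
W = (P₁V₁−P₂V₂)/(n−1) = (359×10.2−34.2×47.8)/0.52 = 3880 J.
ΔU = nCvΔT = 0.793×43.8×(248−554) = -10600 J.
Q = ΔU + W = -6740 J.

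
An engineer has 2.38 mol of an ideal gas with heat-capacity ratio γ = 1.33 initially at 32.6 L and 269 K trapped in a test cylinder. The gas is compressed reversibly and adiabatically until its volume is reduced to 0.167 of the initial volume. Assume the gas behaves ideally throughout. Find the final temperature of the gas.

P₁ = nRT₁/V₁ = 2.38×8.314×269/32.6 = 163 kPa.
Adiabatic: TV^(γ−1) = const ⇒ T₂ = 269×(5.99)^0.330 = 486 K; PV^γ = const ⇒ P₂ = 1760 kPa.

486 K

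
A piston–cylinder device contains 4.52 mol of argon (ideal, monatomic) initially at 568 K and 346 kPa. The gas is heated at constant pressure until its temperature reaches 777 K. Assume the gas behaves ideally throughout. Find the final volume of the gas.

V₁ = nRT₁/P₁ = 4.52×8.314×568/346 = 61.7 L.
Isobaric: P stays 346 kPa; V/T = const ⇒ T₂ = 777 K, V₂ = 84.4 L.

84.4 L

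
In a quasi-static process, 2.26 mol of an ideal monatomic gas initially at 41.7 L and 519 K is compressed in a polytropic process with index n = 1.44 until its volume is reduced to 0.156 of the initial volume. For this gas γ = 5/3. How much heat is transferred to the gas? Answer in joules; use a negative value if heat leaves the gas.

-9530 J

P₁ = nRT₁/V₁ = 2.26×8.314×519/41.7 = 234 kPa.
Polytropic n=1.44: T₂ = T₁(V₁/V₂)^(n−1) = 519×(6.41)^0.44 = 1180 K; P₂ = P₁(V₁/V₂)^n = 3400 kPa.
W = (P₁V₁−P₂V₂)/(n−1) = (234×41.7−3400×6.51)/0.44 = -28000 J.
ΔU = nCvΔT = 2.26×12.5×(1180−519) = 18500 J.
Q = ΔU + W = -9530 J.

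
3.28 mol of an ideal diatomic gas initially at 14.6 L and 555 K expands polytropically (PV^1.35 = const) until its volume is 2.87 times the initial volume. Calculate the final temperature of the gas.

384 K

P₁ = nRT₁/V₁ = 3.28×8.314×555/14.6 = 1040 kPa.
Polytropic n=1.35: T₂ = T₁(V₁/V₂)^(n−1) = 555×(0.348)^0.35 = 384 K; P₂ = P₁(V₁/V₂)^n = 250 kPa.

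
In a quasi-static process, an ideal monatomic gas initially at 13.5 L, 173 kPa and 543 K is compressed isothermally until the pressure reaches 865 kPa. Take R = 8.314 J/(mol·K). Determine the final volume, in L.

Isothermal: T stays 543 K; PV = const ⇒ V₂ = 2.70 L, P₂ = 865 kPa.

2.70 L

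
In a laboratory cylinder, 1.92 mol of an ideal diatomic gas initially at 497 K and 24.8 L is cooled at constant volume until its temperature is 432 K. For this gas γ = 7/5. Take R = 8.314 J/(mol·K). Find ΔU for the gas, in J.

P₁ = nRT₁/V₁ = 1.92×8.314×497/24.8 = 320 kPa.
Isochoric: V stays 24.8 L; P/T = const ⇒ T₂ = 432 K, P₂ = 278 kPa.
For an ideal gas ΔU = nCvΔT with Cv = (5/2)R = 20.8 J/(mol·K).
ΔU = 1.92×20.8×(432−497) = -2590 J.

-2590 J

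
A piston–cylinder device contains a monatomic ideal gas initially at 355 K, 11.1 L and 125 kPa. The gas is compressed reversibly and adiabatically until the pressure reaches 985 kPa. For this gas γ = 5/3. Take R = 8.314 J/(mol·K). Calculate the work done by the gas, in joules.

n = P₁V₁/(RT₁) = 125×11.1/(8.314×355) = 0.470 mol.
Adiabatic: T₂/T₁ = (P₂/P₁)^((γ−1)/γ) ⇒ T₂ = 355×(7.88)^0.400 = 811 K; V₂ = 3.22 L.
ΔU = nCvΔT = 0.470×12.5×(811−355) = 2670 J.
Q = 0 for an adiabatic process, so W = −ΔU = -2670 J.

-2670 J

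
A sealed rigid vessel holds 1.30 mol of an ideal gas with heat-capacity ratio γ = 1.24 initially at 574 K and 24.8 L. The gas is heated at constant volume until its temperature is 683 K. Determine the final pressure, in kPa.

298 kPa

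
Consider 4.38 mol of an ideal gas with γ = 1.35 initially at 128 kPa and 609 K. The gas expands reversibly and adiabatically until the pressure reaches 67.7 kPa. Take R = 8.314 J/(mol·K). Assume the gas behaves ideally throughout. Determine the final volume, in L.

V₁ = nRT₁/P₁ = 4.38×8.314×609/128 = 173 L.
Adiabatic: T₂/T₁ = (P₂/P₁)^((γ−1)/γ) ⇒ T₂ = 609×(0.529)^0.259 = 516 K; V₂ = 278 L.

278 L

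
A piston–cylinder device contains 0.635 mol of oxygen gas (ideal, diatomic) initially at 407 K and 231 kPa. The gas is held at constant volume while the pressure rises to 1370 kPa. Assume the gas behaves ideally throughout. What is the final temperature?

2410 K

V₁ = nRT₁/P₁ = 0.635×8.314×407/231 = 9.30 L.
Isochoric: V stays 9.30 L; P/T = const ⇒ T₂ = 2410 K, P₂ = 1370 kPa.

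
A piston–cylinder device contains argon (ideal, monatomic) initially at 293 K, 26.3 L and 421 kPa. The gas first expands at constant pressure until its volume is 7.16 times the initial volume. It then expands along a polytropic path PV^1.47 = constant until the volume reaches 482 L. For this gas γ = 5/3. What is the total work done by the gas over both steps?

128000 J

n = P₁V₁/(RT₁) = 421×26.3/(8.314×293) = 4.55 mol.
Step 1 — Isobaric: P stays 421 kPa; V/T = const ⇒ T₂ = 2100 K, V₂ = 188 L.
W = PΔV = 421×(188−26.3) kPa·L = 68200 J.
ΔU = nCvΔT = 4.55×12.5×(2100−293) = 102000 J.
Q = ΔU + W = nCpΔT = 171000 J.
State after step 1: P = 421 kPa, V = 188 L, T = 2100 K.
Step 2 — Polytropic n=1.47: T₂ = T₁(V₁/V₂)^(n−1) = 2100×(0.391)^0.47 = 1350 K; P₂ = P₁(V₁/V₂)^n = 106 kPa.
W = (P₁V₁−P₂V₂)/(n−1) = (421×188−106×482)/0.47 = 60200 J.
ΔU = nCvΔT = 4.55×12.5×(1350−2100) = -42500 J.
Q = ΔU + W = 17800 J.
Net over both steps: W = 128000 J, Q = 188000 J, ΔU = 59800 J.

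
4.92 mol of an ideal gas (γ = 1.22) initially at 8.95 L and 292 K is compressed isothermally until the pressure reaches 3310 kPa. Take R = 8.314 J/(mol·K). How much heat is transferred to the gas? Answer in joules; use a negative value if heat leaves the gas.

P₁ = nRT₁/V₁ = 4.92×8.314×292/8.95 = 1330 kPa.
Isothermal: T stays 292 K; PV = const ⇒ V₂ = 3.61 L, P₂ = 3310 kPa.
ΔU = 0 (ideal gas, T constant).
W = nRT ln(V₂/V₁) = 4.92×8.314×292×ln(0.403) = -10800 J.
Q = ΔU + W = -10800 J.

-10800 J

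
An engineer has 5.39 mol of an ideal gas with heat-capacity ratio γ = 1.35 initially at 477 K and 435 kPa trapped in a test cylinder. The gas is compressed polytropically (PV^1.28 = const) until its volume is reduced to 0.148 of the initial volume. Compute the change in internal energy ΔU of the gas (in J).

43200 J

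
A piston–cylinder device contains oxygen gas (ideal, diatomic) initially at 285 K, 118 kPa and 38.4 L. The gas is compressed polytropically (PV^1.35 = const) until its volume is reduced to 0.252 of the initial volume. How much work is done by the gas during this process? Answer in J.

n = P₁V₁/(RT₁) = 118×38.4/(8.314×285) = 1.91 mol.
Polytropic n=1.35: T₂ = T₁(V₁/V₂)^(n−1) = 285×(3.97)^0.35 = 462 K; P₂ = P₁(V₁/V₂)^n = 759 kPa.
W = (P₁V₁−P₂V₂)/(n−1) = (118×38.4−759×9.68)/0.35 = -8030 J.

-8030 J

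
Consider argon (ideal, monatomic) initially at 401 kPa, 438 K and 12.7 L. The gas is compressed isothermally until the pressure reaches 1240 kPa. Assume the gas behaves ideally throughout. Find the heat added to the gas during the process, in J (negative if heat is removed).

-5750 J

n = P₁V₁/(RT₁) = 401×12.7/(8.314×438) = 1.40 mol.
Isothermal: T stays 438 K; PV = const ⇒ V₂ = 4.11 L, P₂ = 1240 kPa.
ΔU = 0 (ideal gas, T constant).
W = nRT ln(V₂/V₁) = 1.40×8.314×438×ln(0.323) = -5750 J.
Q = ΔU + W = -5750 J.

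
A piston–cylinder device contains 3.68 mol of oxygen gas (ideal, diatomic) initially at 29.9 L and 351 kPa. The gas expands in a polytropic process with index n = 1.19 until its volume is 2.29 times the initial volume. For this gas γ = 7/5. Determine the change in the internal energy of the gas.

-3820 J

T₁ = P₁V₁/(nR) = 351×29.9/(3.68×8.314) = 343 K.
Polytropic n=1.19: T₂ = T₁(V₁/V₂)^(n−1) = 343×(0.437)^0.19 = 293 K; P₂ = P₁(V₁/V₂)^n = 131 kPa.
For an ideal gas ΔU = nCvΔT with Cv = (5/2)R = 20.8 J/(mol·K).
ΔU = 3.68×20.8×(293−343) = -3820 J.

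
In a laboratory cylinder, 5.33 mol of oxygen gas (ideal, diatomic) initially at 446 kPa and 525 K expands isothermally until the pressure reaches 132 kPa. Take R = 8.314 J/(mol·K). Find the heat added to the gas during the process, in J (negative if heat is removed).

28300 J

V₁ = nRT₁/P₁ = 5.33×8.314×525/446 = 52.2 L.
Isothermal: T stays 525 K; PV = const ⇒ V₂ = 176 L, P₂ = 132 kPa.
ΔU = 0 (ideal gas, T constant).
W = nRT ln(V₂/V₁) = 5.33×8.314×525×ln(3.38) = 28300 J.
Q = ΔU + W = 28300 J.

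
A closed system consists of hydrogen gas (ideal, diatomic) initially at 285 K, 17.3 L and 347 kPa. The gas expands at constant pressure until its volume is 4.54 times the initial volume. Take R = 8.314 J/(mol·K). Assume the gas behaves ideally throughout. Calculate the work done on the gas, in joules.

n = P₁V₁/(RT₁) = 347×17.3/(8.314×285) = 2.53 mol.
Isobaric: P stays 347 kPa; V/T = const ⇒ T₂ = 1290 K, V₂ = 78.5 L.
W = PΔV = 347×(78.5−17.3) kPa·L = 21300 J.
Work done on the gas = −W_by = -21300 J.

-21300 J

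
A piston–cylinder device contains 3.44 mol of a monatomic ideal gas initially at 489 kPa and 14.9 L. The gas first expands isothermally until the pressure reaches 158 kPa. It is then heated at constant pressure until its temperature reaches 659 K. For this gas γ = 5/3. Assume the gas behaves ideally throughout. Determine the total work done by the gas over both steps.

19800 J

T₁ = P₁V₁/(nR) = 489×14.9/(3.44×8.314) = 255 K.
Step 1 — Isothermal: T stays 255 K; PV = const ⇒ V₂ = 46.1 L, P₂ = 158 kPa.
ΔU = 0 (ideal gas, T constant).
W = nRT ln(V₂/V₁) = 3.44×8.314×255×ln(3.09) = 8230 J.
Q = ΔU + W = 8230 J.
State after step 1: P = 158 kPa, V = 46.1 L, T = 255 K.
Step 2 — Isobaric: P stays 158 kPa; V/T = const ⇒ T₂ = 659 K, V₂ = 119 L.
W = PΔV = 158×(119−46.1) kPa·L = 11600 J.
ΔU = nCvΔT = 3.44×12.5×(659−255) = 17300 J.
Q = ΔU + W = nCpΔT = 28900 J.
Net over both steps: W = 19800 J, Q = 37100 J, ΔU = 17300 J.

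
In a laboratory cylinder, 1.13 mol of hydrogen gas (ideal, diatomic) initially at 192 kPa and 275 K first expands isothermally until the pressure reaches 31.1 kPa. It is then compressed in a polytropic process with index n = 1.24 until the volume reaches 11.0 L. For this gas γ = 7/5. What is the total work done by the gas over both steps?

V₁ = nRT₁/P₁ = 1.13×8.314×275/192 = 13.5 L.
Step 1 — Isothermal: T stays 275 K; PV = const ⇒ V₂ = 83.1 L, P₂ = 31.1 kPa.
ΔU = 0 (ideal gas, T constant).
W = nRT ln(V₂/V₁) = 1.13×8.314×275×ln(6.17) = 4700 J.
Q = ΔU + W = 4700 J.
State after step 1: P = 31.1 kPa, V = 83.1 L, T = 275 K.
Step 2 — Polytropic n=1.24: T₂ = T₁(V₁/V₂)^(n−1) = 275×(7.55)^0.24 = 447 K; P₂ = P₁(V₁/V₂)^n = 382 kPa.
W = (P₁V₁−P₂V₂)/(n−1) = (31.1×83.1−382×11.0)/0.24 = -6720 J.
ΔU = nCvΔT = 1.13×20.8×(447−275) = 4030 J.
Q = ΔU + W = -2690 J.
Net over both steps: W = -2020 J, Q = 2010 J, ΔU = 4030 J.

-2020 J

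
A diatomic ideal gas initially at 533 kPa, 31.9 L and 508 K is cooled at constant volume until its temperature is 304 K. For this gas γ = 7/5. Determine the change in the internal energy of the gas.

n = P₁V₁/(RT₁) = 533×31.9/(8.314×508) = 4.03 mol.
Isochoric: V stays 31.9 L; P/T = const ⇒ T₂ = 304 K, P₂ = 319 kPa.
For an ideal gas ΔU = nCvΔT with Cv = (5/2)R = 20.8 J/(mol·K).
ΔU = 4.03×20.8×(304−508) = -17100 J.

-17100 J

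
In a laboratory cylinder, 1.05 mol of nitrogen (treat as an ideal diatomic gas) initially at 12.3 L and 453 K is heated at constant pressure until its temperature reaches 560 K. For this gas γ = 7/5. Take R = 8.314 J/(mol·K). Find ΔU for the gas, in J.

2340 J

P₁ = nRT₁/V₁ = 1.05×8.314×453/12.3 = 322 kPa.
Isobaric: P stays 322 kPa; V/T = const ⇒ T₂ = 560 K, V₂ = 15.2 L.
For an ideal gas ΔU = nCvΔT with Cv = (5/2)R = 20.8 J/(mol·K).
ΔU = 1.05×20.8×(560−453) = 2340 J.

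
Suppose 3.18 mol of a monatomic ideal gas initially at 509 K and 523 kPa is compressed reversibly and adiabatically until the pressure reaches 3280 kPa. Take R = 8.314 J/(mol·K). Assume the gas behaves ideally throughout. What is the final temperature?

1060 K

V₁ = nRT₁/P₁ = 3.18×8.314×509/523 = 25.7 L.
Adiabatic: T₂/T₁ = (P₂/P₁)^((γ−1)/γ) ⇒ T₂ = 509×(6.27)^0.400 = 1060 K; V₂ = 8.55 L.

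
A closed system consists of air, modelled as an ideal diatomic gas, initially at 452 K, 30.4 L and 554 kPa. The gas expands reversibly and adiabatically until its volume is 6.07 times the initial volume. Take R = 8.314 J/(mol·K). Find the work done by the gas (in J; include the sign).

n = P₁V₁/(RT₁) = 554×30.4/(8.314×452) = 4.48 mol.
Adiabatic: TV^(γ−1) = const ⇒ T₂ = 452×(0.165)^0.400 = 220 K; PV^γ = const ⇒ P₂ = 44.4 kPa.
ΔU = nCvΔT = 4.48×20.8×(220−452) = -21600 J.
Q = 0 for an adiabatic process, so W = −ΔU = 21600 J.

21600 J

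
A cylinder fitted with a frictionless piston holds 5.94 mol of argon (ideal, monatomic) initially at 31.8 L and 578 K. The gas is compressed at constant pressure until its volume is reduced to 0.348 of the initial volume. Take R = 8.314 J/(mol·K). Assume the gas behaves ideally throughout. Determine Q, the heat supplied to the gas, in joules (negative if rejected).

P₁ = nRT₁/V₁ = 5.94×8.314×578/31.8 = 898 kPa.
Isobaric: P stays 898 kPa; V/T = const ⇒ T₂ = 201 K, V₂ = 11.1 L.
W = PΔV = 898×(11.1−31.8) kPa·L = -18600 J.
ΔU = nCvΔT = 5.94×12.5×(201−578) = -27900 J.
Q = ΔU + W = nCpΔT = -46500 J.

-46500 J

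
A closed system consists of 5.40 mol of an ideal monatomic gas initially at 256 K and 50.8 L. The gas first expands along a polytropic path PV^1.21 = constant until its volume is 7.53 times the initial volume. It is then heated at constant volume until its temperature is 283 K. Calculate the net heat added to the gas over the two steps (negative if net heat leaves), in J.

20700 J

P₁ = nRT₁/V₁ = 5.40×8.314×256/50.8 = 226 kPa.
Step 1 — Polytropic n=1.21: T₂ = T₁(V₁/V₂)^(n−1) = 256×(0.133)^0.21 = 168 K; P₂ = P₁(V₁/V₂)^n = 19.7 kPa.
W = (P₁V₁−P₂V₂)/(n−1) = (226×50.8−19.7×383)/0.21 = 18900 J.
ΔU = nCvΔT = 5.40×12.5×(168−256) = -5960 J.
Q = ΔU + W = 13000 J.
State after step 1: P = 19.7 kPa, V = 383 L, T = 168 K.
Step 2 — Isochoric: V stays 383 L; P/T = const ⇒ T₂ = 283 K, P₂ = 33.2 kPa.
W = 0 (no volume change).
ΔU = nCvΔT = 5.40×12.5×(283−168) = 7780 J.
Q = ΔU = 7780 J.
Net over both steps: W = 18900 J, Q = 20700 J, ΔU = 1820 J.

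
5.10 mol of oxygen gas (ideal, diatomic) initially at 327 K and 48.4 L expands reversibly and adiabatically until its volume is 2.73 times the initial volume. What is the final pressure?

70.2 kPa

P₁ = nRT₁/V₁ = 5.10×8.314×327/48.4 = 286 kPa.
Adiabatic: TV^(γ−1) = const ⇒ T₂ = 327×(0.366)^0.400 = 219 K; PV^γ = const ⇒ P₂ = 70.2 kPa.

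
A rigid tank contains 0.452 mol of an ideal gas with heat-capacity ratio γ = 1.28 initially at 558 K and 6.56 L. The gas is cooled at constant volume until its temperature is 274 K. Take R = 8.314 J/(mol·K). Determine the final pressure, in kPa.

157 kPa

P₁ = nRT₁/V₁ = 0.452×8.314×558/6.56 = 320 kPa.
Isochoric: V stays 6.56 L; P/T = const ⇒ T₂ = 274 K, P₂ = 157 kPa.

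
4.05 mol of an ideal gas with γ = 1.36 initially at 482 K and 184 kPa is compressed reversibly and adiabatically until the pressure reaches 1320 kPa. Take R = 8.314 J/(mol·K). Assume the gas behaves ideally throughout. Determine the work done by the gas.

-30900 J

V₁ = nRT₁/P₁ = 4.05×8.314×482/184 = 88.2 L.
Adiabatic: T₂/T₁ = (P₂/P₁)^((γ−1)/γ) ⇒ T₂ = 482×(7.17)^0.265 = 812 K; V₂ = 20.7 L.
ΔU = nCvΔT = 4.05×23.1×(812−482) = 30900 J.
Q = 0 for an adiabatic process, so W = −ΔU = -30900 J.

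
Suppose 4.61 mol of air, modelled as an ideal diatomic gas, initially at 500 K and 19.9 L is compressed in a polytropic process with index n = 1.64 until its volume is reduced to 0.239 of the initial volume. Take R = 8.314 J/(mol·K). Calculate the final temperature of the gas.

P₁ = nRT₁/V₁ = 4.61×8.314×500/19.9 = 963 kPa.
Polytropic n=1.64: T₂ = T₁(V₁/V₂)^(n−1) = 500×(4.18)^0.64 = 1250 K; P₂ = P₁(V₁/V₂)^n = 10100 kPa.

1250 K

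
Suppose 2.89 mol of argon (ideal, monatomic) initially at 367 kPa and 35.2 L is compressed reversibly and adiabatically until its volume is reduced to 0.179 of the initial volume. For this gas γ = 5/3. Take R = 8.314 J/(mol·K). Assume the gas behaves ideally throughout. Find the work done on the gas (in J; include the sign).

T₁ = P₁V₁/(nR) = 367×35.2/(2.89×8.314) = 538 K.
Adiabatic: TV^(γ−1) = const ⇒ T₂ = 538×(5.59)^0.667 = 1690 K; PV^γ = const ⇒ P₂ = 6460 kPa.
ΔU = nCvΔT = 2.89×12.5×(1690−538) = 41600 J.
Q = 0 for an adiabatic process, so W = −ΔU = -41600 J.
Work done on the gas = −W_by = 41600 J.

41600 J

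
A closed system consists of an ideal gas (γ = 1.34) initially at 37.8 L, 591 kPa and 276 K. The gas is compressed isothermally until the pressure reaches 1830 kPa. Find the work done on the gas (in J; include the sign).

25200 J

n = P₁V₁/(RT₁) = 591×37.8/(8.314×276) = 9.74 mol.
Isothermal: T stays 276 K; PV = const ⇒ V₂ = 12.2 L, P₂ = 1830 kPa.
W = nRT ln(V₂/V₁) = 9.74×8.314×276×ln(0.323) = -25200 J.
Work done on the gas = −W_by = 25200 J.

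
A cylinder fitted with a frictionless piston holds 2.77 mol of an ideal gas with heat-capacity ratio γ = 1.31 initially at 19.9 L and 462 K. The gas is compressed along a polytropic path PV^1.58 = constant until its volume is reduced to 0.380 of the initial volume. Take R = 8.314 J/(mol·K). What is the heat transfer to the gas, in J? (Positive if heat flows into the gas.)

12000 J

P₁ = nRT₁/V₁ = 2.77×8.314×462/19.9 = 535 kPa.
Polytropic n=1.58: T₂ = T₁(V₁/V₂)^(n−1) = 462×(2.63)^0.58 = 810 K; P₂ = P₁(V₁/V₂)^n = 2470 kPa.
W = (P₁V₁−P₂V₂)/(n−1) = (535×19.9−2470×7.56)/0.58 = -13800 J.
ΔU = nCvΔT = 2.77×26.8×(810−462) = 25800 J.
Q = ΔU + W = 12000 J.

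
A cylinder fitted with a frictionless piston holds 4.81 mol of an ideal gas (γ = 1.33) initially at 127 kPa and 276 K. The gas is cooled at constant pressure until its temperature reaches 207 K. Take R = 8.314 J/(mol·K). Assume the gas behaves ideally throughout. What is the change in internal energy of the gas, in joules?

-8360 J

V₁ = nRT₁/P₁ = 4.81×8.314×276/127 = 86.9 L.
Isobaric: P stays 127 kPa; V/T = const ⇒ T₂ = 207 K, V₂ = 65.2 L.
For an ideal gas ΔU = nCvΔT with Cv = R/(γ−1) = 25.2 J/(mol·K).
ΔU = 4.81×25.2×(207−276) = -8360 J.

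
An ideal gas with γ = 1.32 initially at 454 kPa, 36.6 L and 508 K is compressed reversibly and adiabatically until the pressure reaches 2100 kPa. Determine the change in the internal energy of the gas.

23300 J

n = P₁V₁/(RT₁) = 454×36.6/(8.314×508) = 3.93 mol.
Adiabatic: T₂/T₁ = (P₂/P₁)^((γ−1)/γ) ⇒ T₂ = 508×(4.63)^0.242 = 736 K; V₂ = 11.5 L.
For an ideal gas ΔU = nCvΔT with Cv = R/(γ−1) = 26.0 J/(mol·K).
ΔU = 3.93×26.0×(736−508) = 23300 J.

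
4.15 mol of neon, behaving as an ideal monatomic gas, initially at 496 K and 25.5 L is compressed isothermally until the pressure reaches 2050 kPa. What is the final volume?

8.35 L

P₁ = nRT₁/V₁ = 4.15×8.314×496/25.5 = 671 kPa.
Isothermal: T stays 496 K; PV = const ⇒ V₂ = 8.35 L, P₂ = 2050 kPa.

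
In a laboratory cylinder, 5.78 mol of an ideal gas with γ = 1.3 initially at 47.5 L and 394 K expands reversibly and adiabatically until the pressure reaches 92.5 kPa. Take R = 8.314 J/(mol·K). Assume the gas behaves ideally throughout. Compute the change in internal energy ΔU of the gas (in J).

P₁ = nRT₁/V₁ = 5.78×8.314×394/47.5 = 399 kPa.
Adiabatic: T₂/T₁ = (P₂/P₁)^((γ−1)/γ) ⇒ T₂ = 394×(0.232)^0.231 = 281 K; V₂ = 146 L.
For an ideal gas ΔU = nCvΔT with Cv = R/(γ−1) = 27.7 J/(mol·K).
ΔU = 5.78×27.7×(281−394) = -18100 J.

-18100 J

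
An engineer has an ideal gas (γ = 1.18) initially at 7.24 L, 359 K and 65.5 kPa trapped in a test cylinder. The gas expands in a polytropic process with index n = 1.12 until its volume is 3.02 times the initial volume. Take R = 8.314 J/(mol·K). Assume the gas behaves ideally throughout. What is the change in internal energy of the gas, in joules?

-327 J

n = P₁V₁/(RT₁) = 65.5×7.24/(8.314×359) = 0.159 mol.
Polytropic n=1.12: T₂ = T₁(V₁/V₂)^(n−1) = 359×(0.331)^0.12 = 314 K; P₂ = P₁(V₁/V₂)^n = 19.0 kPa.
For an ideal gas ΔU = nCvΔT with Cv = R/(γ−1) = 46.2 J/(mol·K).
ΔU = 0.159×46.2×(314−359) = -327 J.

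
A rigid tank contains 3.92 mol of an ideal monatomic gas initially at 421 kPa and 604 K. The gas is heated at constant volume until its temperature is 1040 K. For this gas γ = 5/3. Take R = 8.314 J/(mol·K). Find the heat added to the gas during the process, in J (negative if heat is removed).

V₁ = nRT₁/P₁ = 3.92×8.314×604/421 = 46.8 L.
Isochoric: V stays 46.8 L; P/T = const ⇒ T₂ = 1040 K, P₂ = 725 kPa.
W = 0 (no volume change).
ΔU = nCvΔT = 3.92×12.5×(1040−604) = 21300 J.
Q = ΔU = 21300 J.

21300 J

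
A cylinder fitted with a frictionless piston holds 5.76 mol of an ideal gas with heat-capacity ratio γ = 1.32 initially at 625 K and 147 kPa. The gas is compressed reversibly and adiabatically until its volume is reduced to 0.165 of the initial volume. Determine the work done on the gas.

72900 J

V₁ = nRT₁/P₁ = 5.76×8.314×625/147 = 204 L.
Adiabatic: TV^(γ−1) = const ⇒ T₂ = 625×(6.06)^0.320 = 1110 K; PV^γ = const ⇒ P₂ = 1590 kPa.
ΔU = nCvΔT = 5.76×26.0×(1110−625) = 72900 J.
Q = 0 for an adiabatic process, so W = −ΔU = -72900 J.
Work done on the gas = −W_by = 72900 J.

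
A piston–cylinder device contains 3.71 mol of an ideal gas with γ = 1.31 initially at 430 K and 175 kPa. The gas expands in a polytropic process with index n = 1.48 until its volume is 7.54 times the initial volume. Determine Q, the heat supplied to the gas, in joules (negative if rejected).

-9410 J

V₁ = nRT₁/P₁ = 3.71×8.314×430/175 = 75.8 L.
Polytropic n=1.48: T₂ = T₁(V₁/V₂)^(n−1) = 430×(0.133)^0.48 = 163 K; P₂ = P₁(V₁/V₂)^n = 8.80 kPa.
W = (P₁V₁−P₂V₂)/(n−1) = (175×75.8−8.80×571)/0.48 = 17200 J.
ΔU = nCvΔT = 3.71×26.8×(163−430) = -26600 J.
Q = ΔU + W = -9410 J.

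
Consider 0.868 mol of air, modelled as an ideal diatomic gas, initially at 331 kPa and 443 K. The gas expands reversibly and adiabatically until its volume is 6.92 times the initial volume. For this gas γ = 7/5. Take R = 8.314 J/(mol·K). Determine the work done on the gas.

V₁ = nRT₁/P₁ = 0.868×8.314×443/331 = 9.66 L.
Adiabatic: TV^(γ−1) = const ⇒ T₂ = 443×(0.145)^0.400 = 204 K; PV^γ = const ⇒ P₂ = 22.1 kPa.
ΔU = nCvΔT = 0.868×20.8×(204−443) = -4310 J.
Q = 0 for an adiabatic process, so W = −ΔU = 4310 J.
Work done on the gas = −W_by = -4310 J.

-4310 J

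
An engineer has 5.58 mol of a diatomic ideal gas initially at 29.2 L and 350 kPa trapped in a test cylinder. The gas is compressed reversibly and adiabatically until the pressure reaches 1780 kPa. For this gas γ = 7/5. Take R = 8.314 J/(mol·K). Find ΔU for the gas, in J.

15100 J

T₁ = P₁V₁/(nR) = 350×29.2/(5.58×8.314) = 220 K.
Adiabatic: T₂/T₁ = (P₂/P₁)^((γ−1)/γ) ⇒ T₂ = 220×(5.09)^0.286 = 351 K; V₂ = 9.14 L.
For an ideal gas ΔU = nCvΔT with Cv = (5/2)R = 20.8 J/(mol·K).
ΔU = 5.58×20.8×(351−220) = 15100 J.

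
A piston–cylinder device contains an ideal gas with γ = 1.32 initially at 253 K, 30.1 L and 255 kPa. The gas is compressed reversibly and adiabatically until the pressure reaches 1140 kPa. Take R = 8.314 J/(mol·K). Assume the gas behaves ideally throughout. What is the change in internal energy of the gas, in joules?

10500 J

n = P₁V₁/(RT₁) = 255×30.1/(8.314×253) = 3.65 mol.
Adiabatic: T₂/T₁ = (P₂/P₁)^((γ−1)/γ) ⇒ T₂ = 253×(4.47)^0.242 = 364 K; V₂ = 9.68 L.
For an ideal gas ΔU = nCvΔT with Cv = R/(γ−1) = 26.0 J/(mol·K).
ΔU = 3.65×26.0×(364−253) = 10500 J.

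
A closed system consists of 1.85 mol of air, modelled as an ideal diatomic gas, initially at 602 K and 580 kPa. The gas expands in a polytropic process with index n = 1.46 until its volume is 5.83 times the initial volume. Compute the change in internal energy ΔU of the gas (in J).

V₁ = nRT₁/P₁ = 1.85×8.314×602/580 = 16.0 L.
Polytropic n=1.46: T₂ = T₁(V₁/V₂)^(n−1) = 602×(0.172)^0.46 = 268 K; P₂ = P₁(V₁/V₂)^n = 44.2 kPa.
For an ideal gas ΔU = nCvΔT with Cv = (5/2)R = 20.8 J/(mol·K).
ΔU = 1.85×20.8×(268−602) = -12900 J.

-12900 J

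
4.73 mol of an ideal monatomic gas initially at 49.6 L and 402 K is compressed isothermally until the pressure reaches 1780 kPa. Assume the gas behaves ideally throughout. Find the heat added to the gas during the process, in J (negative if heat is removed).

P₁ = nRT₁/V₁ = 4.73×8.314×402/49.6 = 319 kPa.
Isothermal: T stays 402 K; PV = const ⇒ V₂ = 8.88 L, P₂ = 1780 kPa.
ΔU = 0 (ideal gas, T constant).
W = nRT ln(V₂/V₁) = 4.73×8.314×402×ln(0.179) = -27200 J.
Q = ΔU + W = -27200 J.

-27200 J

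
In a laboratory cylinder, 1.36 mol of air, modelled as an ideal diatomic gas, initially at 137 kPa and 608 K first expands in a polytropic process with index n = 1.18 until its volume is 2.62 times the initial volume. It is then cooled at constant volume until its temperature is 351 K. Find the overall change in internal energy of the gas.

V₁ = nRT₁/P₁ = 1.36×8.314×608/137 = 50.2 L.
Step 1 — Polytropic n=1.18: T₂ = T₁(V₁/V₂)^(n−1) = 608×(0.382)^0.18 = 511 K; P₂ = P₁(V₁/V₂)^n = 44.0 kPa.
W = (P₁V₁−P₂V₂)/(n−1) = (137×50.2−44.0×131)/0.18 = 6080 J.
ΔU = nCvΔT = 1.36×20.8×(511−608) = -2740 J.
Q = ΔU + W = 3340 J.
State after step 1: P = 44.0 kPa, V = 131 L, T = 511 K.
Step 2 — Isochoric: V stays 131 L; P/T = const ⇒ T₂ = 351 K, P₂ = 30.2 kPa.
W = 0 (no volume change).
ΔU = nCvΔT = 1.36×20.8×(351−511) = -4530 J.
Q = ΔU = -4530 J.
Net over both steps: W = 6080 J, Q = -1190 J, ΔU = -7260 J.

-7260 J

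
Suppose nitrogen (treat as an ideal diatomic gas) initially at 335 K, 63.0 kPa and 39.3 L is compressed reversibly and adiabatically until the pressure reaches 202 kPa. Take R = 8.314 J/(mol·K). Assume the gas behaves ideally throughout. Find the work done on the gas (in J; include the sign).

2440 J

n = P₁V₁/(RT₁) = 63.0×39.3/(8.314×335) = 0.889 mol.
Adiabatic: T₂/T₁ = (P₂/P₁)^((γ−1)/γ) ⇒ T₂ = 335×(3.21)^0.286 = 467 K; V₂ = 17.1 L.
ΔU = nCvΔT = 0.889×20.8×(467−335) = 2440 J.
Q = 0 for an adiabatic process, so W = −ΔU = -2440 J.
Work done on the gas = −W_by = 2440 J.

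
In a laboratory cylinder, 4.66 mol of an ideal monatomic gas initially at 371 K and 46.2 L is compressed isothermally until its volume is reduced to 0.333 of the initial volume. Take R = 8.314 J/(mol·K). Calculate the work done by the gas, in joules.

P₁ = nRT₁/V₁ = 4.66×8.314×371/46.2 = 311 kPa.
Isothermal: T stays 371 K; PV = const ⇒ V₂ = 15.4 L, P₂ = 934 kPa.
W = nRT ln(V₂/V₁) = 4.66×8.314×371×ln(0.333) = -15800 J.

-15800 J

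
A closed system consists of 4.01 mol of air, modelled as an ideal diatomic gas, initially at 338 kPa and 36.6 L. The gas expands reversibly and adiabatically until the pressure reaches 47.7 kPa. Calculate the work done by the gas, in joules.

13300 J

T₁ = P₁V₁/(nR) = 338×36.6/(4.01×8.314) = 371 K.
Adiabatic: T₂/T₁ = (P₂/P₁)^((γ−1)/γ) ⇒ T₂ = 371×(0.141)^0.286 = 212 K; V₂ = 148 L.
ΔU = nCvΔT = 4.01×20.8×(212−371) = -13300 J.
Q = 0 for an adiabatic process, so W = −ΔU = 13300 J.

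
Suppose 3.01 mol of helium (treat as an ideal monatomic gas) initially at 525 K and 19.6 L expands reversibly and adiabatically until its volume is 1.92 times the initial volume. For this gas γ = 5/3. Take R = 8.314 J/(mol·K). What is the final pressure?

226 kPa

P₁ = nRT₁/V₁ = 3.01×8.314×525/19.6 = 670 kPa.
Adiabatic: TV^(γ−1) = const ⇒ T₂ = 525×(0.521)^0.667 = 340 K; PV^γ = const ⇒ P₂ = 226 kPa.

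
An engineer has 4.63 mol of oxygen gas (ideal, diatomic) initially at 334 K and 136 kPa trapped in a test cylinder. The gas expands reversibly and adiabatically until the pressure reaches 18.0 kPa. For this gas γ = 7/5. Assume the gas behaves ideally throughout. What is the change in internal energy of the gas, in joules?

V₁ = nRT₁/P₁ = 4.63×8.314×334/136 = 94.5 L.
Adiabatic: T₂/T₁ = (P₂/P₁)^((γ−1)/γ) ⇒ T₂ = 334×(0.132)^0.286 = 187 K; V₂ = 401 L.
For an ideal gas ΔU = nCvΔT with Cv = (5/2)R = 20.8 J/(mol·K).
ΔU = 4.63×20.8×(187−334) = -14100 J.

-14100 J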